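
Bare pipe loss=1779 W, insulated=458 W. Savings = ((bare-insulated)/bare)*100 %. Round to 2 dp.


Savings = ((1779-458)/1779)*100 = 74.26 %

74.26 %


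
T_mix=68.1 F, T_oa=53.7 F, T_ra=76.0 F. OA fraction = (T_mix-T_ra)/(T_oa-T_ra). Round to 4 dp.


frac = (68.1 - 76.0) / (53.7 - 76.0) = 0.3543

0.3543


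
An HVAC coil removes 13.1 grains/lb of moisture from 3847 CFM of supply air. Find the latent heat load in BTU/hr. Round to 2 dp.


Q = 0.68 * 3847 * 13.1 = 34269.08 BTU/hr

34269.08 BTU/hr


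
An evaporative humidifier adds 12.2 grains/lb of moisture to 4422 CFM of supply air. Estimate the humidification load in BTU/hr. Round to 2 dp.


Q = 0.68 * 4422 * 12.2 = 36684.91 BTU/hr

36684.91 BTU/hr


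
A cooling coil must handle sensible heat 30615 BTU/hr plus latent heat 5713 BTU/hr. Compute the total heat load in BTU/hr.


Qt = 30615 + 5713 = 36328 BTU/hr

36328 BTU/hr


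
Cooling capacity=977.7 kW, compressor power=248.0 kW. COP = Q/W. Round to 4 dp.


COP = 977.7 / 248.0 = 3.9423

3.9423


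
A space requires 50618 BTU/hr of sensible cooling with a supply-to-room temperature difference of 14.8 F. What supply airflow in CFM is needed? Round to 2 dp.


CFM = 50618 / (1.08 * 14.8) = 3166.79

3166.79 CFM


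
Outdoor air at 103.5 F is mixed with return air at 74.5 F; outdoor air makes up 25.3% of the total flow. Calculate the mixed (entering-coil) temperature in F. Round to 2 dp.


T_mix = 74.5 + (25.3/100)*(103.5-74.5) = 81.84 F

81.84 F


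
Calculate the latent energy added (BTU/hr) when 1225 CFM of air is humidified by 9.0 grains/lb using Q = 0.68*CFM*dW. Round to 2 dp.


Q = 0.68 * 1225 * 9.0 = 7497.00 BTU/hr

7497.00 BTU/hr


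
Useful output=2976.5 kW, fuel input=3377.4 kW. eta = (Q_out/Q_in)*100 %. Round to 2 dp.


eta = (2976.5/3377.4)*100 = 88.13 %

88.13 %


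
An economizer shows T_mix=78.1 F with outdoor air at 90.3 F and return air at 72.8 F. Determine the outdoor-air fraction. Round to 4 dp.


frac = (78.1 - 72.8) / (90.3 - 72.8) = 0.3029

0.3029


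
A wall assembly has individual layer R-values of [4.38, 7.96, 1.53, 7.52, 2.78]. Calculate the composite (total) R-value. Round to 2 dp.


R_total = 4.38 + 7.96 + 1.53 + 7.52 + 2.78 = 24.17

24.17


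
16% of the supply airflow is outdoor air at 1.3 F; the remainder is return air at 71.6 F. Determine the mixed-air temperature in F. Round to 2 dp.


T_mix = 0.16*1.3 + 0.84*71.6 = 60.35 F

60.35 F


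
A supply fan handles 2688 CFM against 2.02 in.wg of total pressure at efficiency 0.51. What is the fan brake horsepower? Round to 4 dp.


BHP = 2688 * 2.02 / (6356 * 0.51) = 1.6750 hp

1.6750 hp


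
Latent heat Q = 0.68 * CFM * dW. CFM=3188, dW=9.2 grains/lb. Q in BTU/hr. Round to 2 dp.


Q = 0.68 * 3188 * 9.2 = 19944.13 BTU/hr

19944.13 BTU/hr


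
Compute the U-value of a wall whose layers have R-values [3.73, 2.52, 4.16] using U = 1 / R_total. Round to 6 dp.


R_total = 3.73 + 2.52 + 4.16 = 10.41
U = 1/10.41 = 0.096061

0.096061


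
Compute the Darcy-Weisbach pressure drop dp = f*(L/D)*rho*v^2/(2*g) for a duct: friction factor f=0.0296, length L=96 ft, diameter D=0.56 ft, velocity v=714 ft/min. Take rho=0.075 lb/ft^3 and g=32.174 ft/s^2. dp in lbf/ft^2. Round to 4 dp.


v_fps = 714/60 = 11.9 ft/s
dp = 0.0296*(96/0.56)*0.075*11.9^2/(2*32.174) = 0.8375 lbf/ft^2

0.8375 lbf/ft^2


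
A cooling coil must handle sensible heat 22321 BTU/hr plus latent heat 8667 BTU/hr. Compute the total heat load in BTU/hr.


Qt = 22321 + 8667 = 30988 BTU/hr

30988 BTU/hr


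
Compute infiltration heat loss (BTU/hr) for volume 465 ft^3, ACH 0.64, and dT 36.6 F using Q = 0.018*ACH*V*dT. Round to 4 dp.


Q = 0.018 * 0.64 * 465 * 36.6 = 196.0589 BTU/hr

196.0589 BTU/hr


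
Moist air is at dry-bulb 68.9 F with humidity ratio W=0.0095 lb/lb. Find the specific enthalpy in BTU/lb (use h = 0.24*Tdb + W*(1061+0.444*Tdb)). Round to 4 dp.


h = 0.24*68.9 + 0.0095*(1061+0.444*68.9) = 26.9061 BTU/lb

26.9061 BTU/lb


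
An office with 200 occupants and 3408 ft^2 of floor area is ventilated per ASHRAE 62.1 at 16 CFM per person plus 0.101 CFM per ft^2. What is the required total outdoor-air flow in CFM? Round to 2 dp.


Total = 200*16 + 3408*0.101 = 3544.21 CFM

3544.21 CFM


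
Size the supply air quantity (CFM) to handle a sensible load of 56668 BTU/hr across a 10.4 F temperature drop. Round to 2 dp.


CFM = 56668 / (1.08 * 10.4) = 5045.23

5045.23 CFM


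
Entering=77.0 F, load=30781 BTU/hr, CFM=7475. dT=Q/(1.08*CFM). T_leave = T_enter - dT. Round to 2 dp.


dT = 30781/(1.08*7475) = 3.8128
T_leave = 77.0 - 3.8128 = 73.19 F

73.19 F


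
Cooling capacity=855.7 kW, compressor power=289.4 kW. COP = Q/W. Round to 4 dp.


COP = 855.7 / 289.4 = 2.9568

2.9568


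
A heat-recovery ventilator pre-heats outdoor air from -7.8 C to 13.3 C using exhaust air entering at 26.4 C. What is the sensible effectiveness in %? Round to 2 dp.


eff = (13.3-(-7.8))/(26.4-(-7.8))*100 = 61.70 %

61.70 %


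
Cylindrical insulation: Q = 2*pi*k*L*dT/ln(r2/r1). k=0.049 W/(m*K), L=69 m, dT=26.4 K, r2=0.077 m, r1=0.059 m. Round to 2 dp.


Q = 2*pi*0.049*69*26.4/ln(0.077/0.059) = 2106.25 W

2106.25 W


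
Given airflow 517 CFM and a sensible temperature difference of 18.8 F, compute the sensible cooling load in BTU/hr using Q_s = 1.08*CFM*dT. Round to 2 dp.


Q = 1.08 * 517 * 18.8 = 10497.17 BTU/hr

10497.17 BTU/hr


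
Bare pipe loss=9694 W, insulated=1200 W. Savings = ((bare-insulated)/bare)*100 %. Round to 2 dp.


Savings = ((9694-1200)/9694)*100 = 87.62 %

87.62 %


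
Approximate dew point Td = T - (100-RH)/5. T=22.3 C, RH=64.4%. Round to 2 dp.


Td = 22.3 - (100-64.4)/5 = 15.18 C

15.18 C


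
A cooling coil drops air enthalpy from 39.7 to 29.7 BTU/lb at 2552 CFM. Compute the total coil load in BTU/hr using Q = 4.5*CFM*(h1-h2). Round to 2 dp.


Q = 4.5 * 2552 * (39.7 - 29.7) = 114840.00 BTU/hr

114840.00 BTU/hr


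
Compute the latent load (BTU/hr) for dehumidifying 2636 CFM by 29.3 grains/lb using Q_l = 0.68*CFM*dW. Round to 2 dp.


Q = 0.68 * 2636 * 29.3 = 52519.66 BTU/hr

52519.66 BTU/hr


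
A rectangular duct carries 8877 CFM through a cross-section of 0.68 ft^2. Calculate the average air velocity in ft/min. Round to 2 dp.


V = 8877 / 0.68 = 13054.41 ft/min

13054.41 ft/min


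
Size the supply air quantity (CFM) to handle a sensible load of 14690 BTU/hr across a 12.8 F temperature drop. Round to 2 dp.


CFM = 14690 / (1.08 * 12.8) = 1062.64

1062.64 CFM


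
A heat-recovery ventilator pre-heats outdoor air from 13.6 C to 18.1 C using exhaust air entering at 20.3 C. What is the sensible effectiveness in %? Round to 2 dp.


eff = (18.1-13.6)/(20.3-13.6)*100 = 67.16 %

67.16 %


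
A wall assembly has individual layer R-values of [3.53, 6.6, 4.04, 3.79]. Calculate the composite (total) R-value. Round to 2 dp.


R_total = 3.53 + 6.6 + 4.04 + 3.79 = 17.96

17.96


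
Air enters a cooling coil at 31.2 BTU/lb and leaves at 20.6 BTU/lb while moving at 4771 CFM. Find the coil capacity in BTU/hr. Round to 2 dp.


Q = 4.5 * 4771 * (31.2 - 20.6) = 227576.70 BTU/hr

227576.70 BTU/hr


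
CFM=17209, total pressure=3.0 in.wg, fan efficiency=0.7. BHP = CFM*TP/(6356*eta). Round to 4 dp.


BHP = 17209 * 3.0 / (6356 * 0.7) = 11.6037 hp

11.6037 hp


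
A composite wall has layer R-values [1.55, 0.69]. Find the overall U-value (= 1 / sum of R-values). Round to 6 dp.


R_total = 1.55 + 0.69 = 2.24
U = 1/2.24 = 0.446429

0.446429


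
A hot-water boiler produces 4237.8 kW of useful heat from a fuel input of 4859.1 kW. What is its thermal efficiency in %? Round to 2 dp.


eta = (4237.8/4859.1)*100 = 87.21 %

87.21 %


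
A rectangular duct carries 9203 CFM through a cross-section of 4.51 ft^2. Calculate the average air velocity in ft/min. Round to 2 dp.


V = 9203 / 4.51 = 2040.58 ft/min

2040.58 ft/min


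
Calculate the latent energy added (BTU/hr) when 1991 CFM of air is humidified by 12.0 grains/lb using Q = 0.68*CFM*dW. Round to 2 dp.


Q = 0.68 * 1991 * 12.0 = 16246.56 BTU/hr

16246.56 BTU/hr


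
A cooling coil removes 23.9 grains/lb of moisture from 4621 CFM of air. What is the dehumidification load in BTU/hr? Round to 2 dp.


Q = 0.68 * 4621 * 23.9 = 75100.49 BTU/hr

75100.49 BTU/hr


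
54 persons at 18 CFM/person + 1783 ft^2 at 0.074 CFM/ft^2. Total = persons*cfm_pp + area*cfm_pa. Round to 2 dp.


Total = 54*18 + 1783*0.074 = 1103.94 CFM

1103.94 CFM


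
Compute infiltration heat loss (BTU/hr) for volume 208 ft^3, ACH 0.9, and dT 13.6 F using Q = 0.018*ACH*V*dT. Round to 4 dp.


Q = 0.018 * 0.9 * 208 * 13.6 = 45.8266 BTU/hr

45.8266 BTU/hr


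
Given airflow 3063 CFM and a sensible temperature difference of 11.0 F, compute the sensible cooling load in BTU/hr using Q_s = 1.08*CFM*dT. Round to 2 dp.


Q = 1.08 * 3063 * 11.0 = 36388.44 BTU/hr

36388.44 BTU/hr


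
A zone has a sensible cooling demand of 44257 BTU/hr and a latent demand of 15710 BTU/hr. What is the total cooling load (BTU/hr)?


Qt = 44257 + 15710 = 59967 BTU/hr

59967 BTU/hr


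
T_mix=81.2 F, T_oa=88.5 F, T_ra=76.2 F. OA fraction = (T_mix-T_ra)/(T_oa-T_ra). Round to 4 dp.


frac = (81.2 - 76.2) / (88.5 - 76.2) = 0.4065

0.4065


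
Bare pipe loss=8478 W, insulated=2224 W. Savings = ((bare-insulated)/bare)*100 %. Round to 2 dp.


Savings = ((8478-2224)/8478)*100 = 73.77 %

73.77 %


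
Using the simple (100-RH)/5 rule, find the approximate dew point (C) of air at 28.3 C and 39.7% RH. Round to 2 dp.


Td = 28.3 - (100-39.7)/5 = 16.24 C

16.24 C


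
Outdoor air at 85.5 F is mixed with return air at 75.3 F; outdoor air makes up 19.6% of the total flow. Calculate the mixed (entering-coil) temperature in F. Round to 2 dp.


T_mix = 75.3 + (19.6/100)*(85.5-75.3) = 77.30 F

77.30 F


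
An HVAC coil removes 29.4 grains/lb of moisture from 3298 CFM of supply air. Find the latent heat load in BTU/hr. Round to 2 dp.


Q = 0.68 * 3298 * 29.4 = 65933.62 BTU/hr

65933.62 BTU/hr


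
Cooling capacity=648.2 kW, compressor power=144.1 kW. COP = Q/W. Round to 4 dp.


COP = 648.2 / 144.1 = 4.4983

4.4983


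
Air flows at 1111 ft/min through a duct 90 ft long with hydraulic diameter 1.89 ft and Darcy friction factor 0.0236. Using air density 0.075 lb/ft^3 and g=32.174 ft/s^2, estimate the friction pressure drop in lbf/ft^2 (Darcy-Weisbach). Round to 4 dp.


v_fps = 1111/60 = 18.5167 ft/s
dp = 0.0236*(90/1.89)*0.075*18.5167^2/(2*32.174) = 0.4491 lbf/ft^2

0.4491 lbf/ft^2


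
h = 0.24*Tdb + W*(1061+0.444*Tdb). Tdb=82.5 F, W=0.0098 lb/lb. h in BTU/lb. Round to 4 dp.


h = 0.24*82.5 + 0.0098*(1061+0.444*82.5) = 30.5568 BTU/lb

30.5568 BTU/lb


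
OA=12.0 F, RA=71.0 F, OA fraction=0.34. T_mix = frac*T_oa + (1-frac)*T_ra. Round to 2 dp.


T_mix = 0.34*12.0 + 0.66*71.0 = 50.94 F

50.94 F


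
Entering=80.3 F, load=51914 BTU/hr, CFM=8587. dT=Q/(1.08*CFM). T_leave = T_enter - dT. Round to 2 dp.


dT = 51914/(1.08*8587) = 5.5978
T_leave = 80.3 - 5.5978 = 74.70 F

74.70 F


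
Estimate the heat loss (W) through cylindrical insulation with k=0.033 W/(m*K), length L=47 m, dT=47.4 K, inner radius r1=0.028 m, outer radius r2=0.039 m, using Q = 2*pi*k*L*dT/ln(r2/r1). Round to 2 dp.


Q = 2*pi*0.033*47*47.4/ln(0.039/0.028) = 1394.04 W

1394.04 W


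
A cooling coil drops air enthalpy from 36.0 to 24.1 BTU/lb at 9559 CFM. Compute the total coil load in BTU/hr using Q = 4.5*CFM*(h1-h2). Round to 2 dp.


Q = 4.5 * 9559 * (36.0 - 24.1) = 511884.45 BTU/hr

511884.45 BTU/hr


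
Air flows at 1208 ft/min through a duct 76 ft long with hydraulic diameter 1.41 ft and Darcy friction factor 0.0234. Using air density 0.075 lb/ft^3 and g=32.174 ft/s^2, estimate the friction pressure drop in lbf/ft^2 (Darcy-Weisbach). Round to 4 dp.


v_fps = 1208/60 = 20.1333 ft/s
dp = 0.0234*(76/1.41)*0.075*20.1333^2/(2*32.174) = 0.5959 lbf/ft^2

0.5959 lbf/ft^2


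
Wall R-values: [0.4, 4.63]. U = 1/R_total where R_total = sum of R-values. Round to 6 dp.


R_total = 0.4 + 4.63 = 5.03
U = 1/5.03 = 0.198807

0.198807


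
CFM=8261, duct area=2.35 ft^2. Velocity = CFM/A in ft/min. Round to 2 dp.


V = 8261 / 2.35 = 3515.32 ft/min

3515.32 ft/min


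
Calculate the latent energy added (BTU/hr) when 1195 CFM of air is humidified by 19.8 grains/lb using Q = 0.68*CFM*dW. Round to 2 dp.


Q = 0.68 * 1195 * 19.8 = 16089.48 BTU/hr

16089.48 BTU/hr


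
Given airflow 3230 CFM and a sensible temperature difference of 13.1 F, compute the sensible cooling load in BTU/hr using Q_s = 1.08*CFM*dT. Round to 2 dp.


Q = 1.08 * 3230 * 13.1 = 45698.04 BTU/hr

45698.04 BTU/hr


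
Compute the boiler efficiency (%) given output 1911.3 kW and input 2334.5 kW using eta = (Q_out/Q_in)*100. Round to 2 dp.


eta = (1911.3/2334.5)*100 = 81.87 %

81.87 %


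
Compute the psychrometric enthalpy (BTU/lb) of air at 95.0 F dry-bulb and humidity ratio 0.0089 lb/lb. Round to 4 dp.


h = 0.24*95.0 + 0.0089*(1061+0.444*95.0) = 32.6183 BTU/lb

32.6183 BTU/lb


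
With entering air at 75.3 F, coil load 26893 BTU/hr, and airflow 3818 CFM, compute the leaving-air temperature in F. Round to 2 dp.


dT = 26893/(1.08*3818) = 6.5220
T_leave = 75.3 - 6.5220 = 68.78 F

68.78 F


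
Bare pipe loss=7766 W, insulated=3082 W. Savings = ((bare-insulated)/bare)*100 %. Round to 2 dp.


Savings = ((7766-3082)/7766)*100 = 60.31 %

60.31 %


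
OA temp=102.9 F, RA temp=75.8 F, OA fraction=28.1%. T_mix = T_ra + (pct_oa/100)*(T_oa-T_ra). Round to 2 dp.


T_mix = 75.8 + (28.1/100)*(102.9-75.8) = 83.42 F

83.42 F


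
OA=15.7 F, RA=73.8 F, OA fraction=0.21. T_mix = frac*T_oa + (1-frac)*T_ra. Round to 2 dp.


T_mix = 0.21*15.7 + 0.79*73.8 = 61.60 F

61.60 F


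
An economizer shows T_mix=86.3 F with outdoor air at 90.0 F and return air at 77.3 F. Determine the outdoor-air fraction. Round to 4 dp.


frac = (86.3 - 77.3) / (90.0 - 77.3) = 0.7087

0.7087


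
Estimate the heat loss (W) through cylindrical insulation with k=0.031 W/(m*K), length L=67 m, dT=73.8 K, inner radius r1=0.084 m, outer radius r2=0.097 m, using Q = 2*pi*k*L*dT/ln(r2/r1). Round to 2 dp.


Q = 2*pi*0.031*67*73.8/ln(0.097/0.084) = 6693.13 W

6693.13 W


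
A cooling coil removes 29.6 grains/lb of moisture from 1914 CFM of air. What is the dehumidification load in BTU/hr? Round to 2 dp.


Q = 0.68 * 1914 * 29.6 = 38524.99 BTU/hr

38524.99 BTU/hr


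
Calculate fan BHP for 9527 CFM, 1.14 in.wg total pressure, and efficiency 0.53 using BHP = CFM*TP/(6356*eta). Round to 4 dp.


BHP = 9527 * 1.14 / (6356 * 0.53) = 3.2240 hp

3.2240 hp


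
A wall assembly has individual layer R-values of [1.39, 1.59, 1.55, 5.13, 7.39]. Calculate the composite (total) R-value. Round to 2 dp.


R_total = 1.39 + 1.59 + 1.55 + 5.13 + 7.39 = 17.05

17.05


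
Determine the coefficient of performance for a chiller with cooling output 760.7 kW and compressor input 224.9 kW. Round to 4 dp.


COP = 760.7 / 224.9 = 3.3824

3.3824


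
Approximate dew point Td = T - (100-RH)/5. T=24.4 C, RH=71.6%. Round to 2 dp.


Td = 24.4 - (100-71.6)/5 = 18.72 C

18.72 C


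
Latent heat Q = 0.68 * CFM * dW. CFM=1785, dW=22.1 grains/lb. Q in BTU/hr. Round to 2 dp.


Q = 0.68 * 1785 * 22.1 = 26824.98 BTU/hr

26824.98 BTU/hr


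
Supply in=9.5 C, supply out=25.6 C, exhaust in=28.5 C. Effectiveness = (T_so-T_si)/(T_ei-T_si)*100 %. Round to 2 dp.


eff = (25.6-9.5)/(28.5-9.5)*100 = 84.74 %

84.74 %


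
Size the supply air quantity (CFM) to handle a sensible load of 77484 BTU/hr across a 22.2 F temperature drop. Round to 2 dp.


CFM = 77484 / (1.08 * 22.2) = 3231.73

3231.73 CFM


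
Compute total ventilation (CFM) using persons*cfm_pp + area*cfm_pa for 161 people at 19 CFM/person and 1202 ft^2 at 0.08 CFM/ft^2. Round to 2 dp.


Total = 161*19 + 1202*0.08 = 3155.16 CFM

3155.16 CFM


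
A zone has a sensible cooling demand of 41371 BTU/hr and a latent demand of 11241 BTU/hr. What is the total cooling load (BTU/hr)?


Qt = 41371 + 11241 = 52612 BTU/hr

52612 BTU/hr


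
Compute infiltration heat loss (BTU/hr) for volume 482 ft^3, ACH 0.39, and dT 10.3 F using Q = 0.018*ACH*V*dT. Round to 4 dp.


Q = 0.018 * 0.39 * 482 * 10.3 = 34.8515 BTU/hr

34.8515 BTU/hr


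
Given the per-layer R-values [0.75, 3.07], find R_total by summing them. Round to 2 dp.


R_total = 0.75 + 3.07 = 3.82

3.82


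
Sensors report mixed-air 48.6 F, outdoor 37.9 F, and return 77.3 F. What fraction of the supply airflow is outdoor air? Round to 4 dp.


frac = (48.6 - 77.3) / (37.9 - 77.3) = 0.7284

0.7284


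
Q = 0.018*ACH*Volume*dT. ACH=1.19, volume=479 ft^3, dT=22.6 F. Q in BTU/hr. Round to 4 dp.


Q = 0.018 * 1.19 * 479 * 22.6 = 231.8801 BTU/hr

231.8801 BTU/hr


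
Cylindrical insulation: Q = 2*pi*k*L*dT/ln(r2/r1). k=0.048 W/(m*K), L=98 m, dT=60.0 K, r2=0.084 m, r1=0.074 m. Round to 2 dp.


Q = 2*pi*0.048*98*60.0/ln(0.084/0.074) = 13990.87 W

13990.87 W


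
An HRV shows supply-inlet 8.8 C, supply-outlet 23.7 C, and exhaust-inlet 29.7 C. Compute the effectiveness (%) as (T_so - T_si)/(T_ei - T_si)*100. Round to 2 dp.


eff = (23.7-8.8)/(29.7-8.8)*100 = 71.29 %

71.29 %


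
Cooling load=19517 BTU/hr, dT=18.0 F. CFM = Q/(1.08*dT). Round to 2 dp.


CFM = 19517 / (1.08 * 18.0) = 1003.96

1003.96 CFM


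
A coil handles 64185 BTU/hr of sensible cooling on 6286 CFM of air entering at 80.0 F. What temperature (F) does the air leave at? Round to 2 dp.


dT = 64185/(1.08*6286) = 9.4544
T_leave = 80.0 - 9.4544 = 70.55 F

70.55 F


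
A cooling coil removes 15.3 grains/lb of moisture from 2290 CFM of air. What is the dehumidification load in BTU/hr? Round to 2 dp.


Q = 0.68 * 2290 * 15.3 = 23825.16 BTU/hr

23825.16 BTU/hr


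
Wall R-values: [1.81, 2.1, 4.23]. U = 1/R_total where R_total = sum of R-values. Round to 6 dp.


R_total = 1.81 + 2.1 + 4.23 = 8.14
U = 1/8.14 = 0.122850

0.122850


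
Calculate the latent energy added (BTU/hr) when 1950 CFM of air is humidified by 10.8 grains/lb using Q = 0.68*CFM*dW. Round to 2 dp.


Q = 0.68 * 1950 * 10.8 = 14320.80 BTU/hr

14320.80 BTU/hr


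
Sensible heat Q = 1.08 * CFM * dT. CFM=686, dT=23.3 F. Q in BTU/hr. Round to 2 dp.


Q = 1.08 * 686 * 23.3 = 17262.50 BTU/hr

17262.50 BTU/hr


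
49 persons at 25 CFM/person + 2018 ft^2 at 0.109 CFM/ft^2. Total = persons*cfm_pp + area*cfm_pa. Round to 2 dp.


Total = 49*25 + 2018*0.109 = 1444.96 CFM

1444.96 CFM


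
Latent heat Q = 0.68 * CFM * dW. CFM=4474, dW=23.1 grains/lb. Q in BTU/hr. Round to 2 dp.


Q = 0.68 * 4474 * 23.1 = 70277.59 BTU/hr

70277.59 BTU/hr


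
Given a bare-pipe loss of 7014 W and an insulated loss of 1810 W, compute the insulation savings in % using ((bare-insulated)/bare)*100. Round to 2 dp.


Savings = ((7014-1810)/7014)*100 = 74.19 %

74.19 %


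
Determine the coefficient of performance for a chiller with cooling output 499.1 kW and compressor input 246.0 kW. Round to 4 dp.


COP = 499.1 / 246.0 = 2.0289

2.0289


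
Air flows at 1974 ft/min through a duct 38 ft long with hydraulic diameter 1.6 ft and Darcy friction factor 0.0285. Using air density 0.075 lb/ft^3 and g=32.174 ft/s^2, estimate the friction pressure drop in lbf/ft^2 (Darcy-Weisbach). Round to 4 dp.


v_fps = 1974/60 = 32.9 ft/s
dp = 0.0285*(38/1.6)*0.075*32.9^2/(2*32.174) = 0.8539 lbf/ft^2

0.8539 lbf/ft^2


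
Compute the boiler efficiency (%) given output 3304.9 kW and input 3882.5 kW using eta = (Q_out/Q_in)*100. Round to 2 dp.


eta = (3304.9/3882.5)*100 = 85.12 %

85.12 %


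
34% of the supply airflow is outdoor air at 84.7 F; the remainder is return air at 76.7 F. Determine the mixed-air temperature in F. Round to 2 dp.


T_mix = 0.34*84.7 + 0.66*76.7 = 79.42 F

79.42 F


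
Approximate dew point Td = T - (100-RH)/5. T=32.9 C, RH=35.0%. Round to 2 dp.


Td = 32.9 - (100-35.0)/5 = 19.90 C

19.90 C


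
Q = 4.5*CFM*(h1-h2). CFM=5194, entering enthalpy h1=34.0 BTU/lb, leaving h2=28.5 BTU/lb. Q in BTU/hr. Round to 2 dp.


Q = 4.5 * 5194 * (34.0 - 28.5) = 128551.50 BTU/hr

128551.50 BTU/hr


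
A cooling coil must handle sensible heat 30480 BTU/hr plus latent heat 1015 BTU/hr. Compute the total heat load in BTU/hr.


Qt = 30480 + 1015 = 31495 BTU/hr

31495 BTU/hr


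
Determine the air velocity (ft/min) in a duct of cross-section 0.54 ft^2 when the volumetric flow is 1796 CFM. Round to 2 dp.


V = 1796 / 0.54 = 3325.93 ft/min

3325.93 ft/min


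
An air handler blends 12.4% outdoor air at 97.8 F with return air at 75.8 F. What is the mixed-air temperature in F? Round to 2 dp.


T_mix = 75.8 + (12.4/100)*(97.8-75.8) = 78.53 F

78.53 F


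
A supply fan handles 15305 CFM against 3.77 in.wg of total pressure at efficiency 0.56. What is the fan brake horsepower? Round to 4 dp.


BHP = 15305 * 3.77 / (6356 * 0.56) = 16.2107 hp

16.2107 hp


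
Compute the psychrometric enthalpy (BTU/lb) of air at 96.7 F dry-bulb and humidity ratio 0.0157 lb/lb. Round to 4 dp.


h = 0.24*96.7 + 0.0157*(1061+0.444*96.7) = 40.5398 BTU/lb

40.5398 BTU/lb


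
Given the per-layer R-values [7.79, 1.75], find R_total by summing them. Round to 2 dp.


R_total = 7.79 + 1.75 = 9.54

9.54


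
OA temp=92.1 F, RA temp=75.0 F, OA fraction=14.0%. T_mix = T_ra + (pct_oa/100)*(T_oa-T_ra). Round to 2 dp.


T_mix = 75.0 + (14.0/100)*(92.1-75.0) = 77.39 F

77.39 F


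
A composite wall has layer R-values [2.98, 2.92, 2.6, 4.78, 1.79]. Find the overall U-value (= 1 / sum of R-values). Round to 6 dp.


R_total = 2.98 + 2.92 + 2.6 + 4.78 + 1.79 = 15.07
U = 1/15.07 = 0.066357

0.066357


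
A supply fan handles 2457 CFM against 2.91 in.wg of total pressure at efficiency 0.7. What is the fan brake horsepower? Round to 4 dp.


BHP = 2457 * 2.91 / (6356 * 0.7) = 1.6070 hp

1.6070 hp


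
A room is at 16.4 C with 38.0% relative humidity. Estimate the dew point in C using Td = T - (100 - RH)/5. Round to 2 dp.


Td = 16.4 - (100-38.0)/5 = 4.00 C

4.00 C


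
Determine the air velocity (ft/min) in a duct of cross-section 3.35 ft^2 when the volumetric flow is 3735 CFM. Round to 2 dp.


V = 3735 / 3.35 = 1114.93 ft/min

1114.93 ft/min


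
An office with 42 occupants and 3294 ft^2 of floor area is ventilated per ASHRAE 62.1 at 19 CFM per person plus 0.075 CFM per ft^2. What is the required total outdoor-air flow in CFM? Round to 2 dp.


Total = 42*19 + 3294*0.075 = 1045.05 CFM

1045.05 CFM


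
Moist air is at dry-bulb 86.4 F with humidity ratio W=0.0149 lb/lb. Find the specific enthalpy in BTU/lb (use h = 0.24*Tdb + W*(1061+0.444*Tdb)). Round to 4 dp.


h = 0.24*86.4 + 0.0149*(1061+0.444*86.4) = 37.1165 BTU/lb

37.1165 BTU/lb


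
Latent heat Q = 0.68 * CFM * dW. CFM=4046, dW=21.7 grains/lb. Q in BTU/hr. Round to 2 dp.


Q = 0.68 * 4046 * 21.7 = 59702.78 BTU/hr

59702.78 BTU/hr


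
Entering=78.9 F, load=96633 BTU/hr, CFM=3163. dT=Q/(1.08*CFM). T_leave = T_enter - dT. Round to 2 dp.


dT = 96633/(1.08*3163) = 28.2880
T_leave = 78.9 - 28.2880 = 50.61 F

50.61 F


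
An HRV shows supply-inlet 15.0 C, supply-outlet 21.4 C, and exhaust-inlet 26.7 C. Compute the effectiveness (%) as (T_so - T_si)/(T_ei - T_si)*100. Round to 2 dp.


eff = (21.4-15.0)/(26.7-15.0)*100 = 54.70 %

54.70 %


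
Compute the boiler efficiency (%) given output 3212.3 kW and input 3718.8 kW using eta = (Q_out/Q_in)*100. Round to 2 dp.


eta = (3212.3/3718.8)*100 = 86.38 %

86.38 %


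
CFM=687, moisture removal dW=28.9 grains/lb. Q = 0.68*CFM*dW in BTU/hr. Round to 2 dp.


Q = 0.68 * 687 * 28.9 = 13500.92 BTU/hr

13500.92 BTU/hr


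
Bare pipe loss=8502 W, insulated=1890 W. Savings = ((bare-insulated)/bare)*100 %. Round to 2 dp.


Savings = ((8502-1890)/8502)*100 = 77.77 %

77.77 %


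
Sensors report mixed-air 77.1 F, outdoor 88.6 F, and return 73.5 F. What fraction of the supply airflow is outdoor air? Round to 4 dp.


frac = (77.1 - 73.5) / (88.6 - 73.5) = 0.2384

0.2384


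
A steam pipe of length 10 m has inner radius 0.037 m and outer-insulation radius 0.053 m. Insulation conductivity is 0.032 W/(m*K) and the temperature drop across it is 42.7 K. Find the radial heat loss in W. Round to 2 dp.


Q = 2*pi*0.032*10*42.7/ln(0.053/0.037) = 238.90 W

238.90 W


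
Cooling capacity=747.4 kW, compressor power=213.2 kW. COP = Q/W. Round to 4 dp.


COP = 747.4 / 213.2 = 3.5056

3.5056


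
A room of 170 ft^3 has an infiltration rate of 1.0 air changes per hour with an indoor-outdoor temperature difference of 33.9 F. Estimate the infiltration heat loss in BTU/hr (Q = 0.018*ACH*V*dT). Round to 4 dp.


Q = 0.018 * 1.0 * 170 * 33.9 = 103.7340 BTU/hr

103.7340 BTU/hr


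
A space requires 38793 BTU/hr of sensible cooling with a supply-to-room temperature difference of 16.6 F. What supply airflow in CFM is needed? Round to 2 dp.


CFM = 38793 / (1.08 * 16.6) = 2163.82

2163.82 CFM


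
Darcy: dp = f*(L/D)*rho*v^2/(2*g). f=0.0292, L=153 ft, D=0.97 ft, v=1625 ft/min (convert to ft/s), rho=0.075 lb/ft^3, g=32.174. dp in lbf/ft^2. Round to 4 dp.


v_fps = 1625/60 = 27.0833 ft/s
dp = 0.0292*(153/0.97)*0.075*27.0833^2/(2*32.174) = 3.9376 lbf/ft^2

3.9376 lbf/ft^2


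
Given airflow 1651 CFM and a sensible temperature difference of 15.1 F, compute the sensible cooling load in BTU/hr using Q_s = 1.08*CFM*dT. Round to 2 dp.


Q = 1.08 * 1651 * 15.1 = 26924.51 BTU/hr

26924.51 BTU/hr


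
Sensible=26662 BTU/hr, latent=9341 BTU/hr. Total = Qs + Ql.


Qt = 26662 + 9341 = 36003 BTU/hr

36003 BTU/hr


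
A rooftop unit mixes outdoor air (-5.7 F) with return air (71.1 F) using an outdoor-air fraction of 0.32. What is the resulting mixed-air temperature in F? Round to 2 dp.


T_mix = 0.32*(-5.7) + 0.68*71.1 = 46.52 F

46.52 F


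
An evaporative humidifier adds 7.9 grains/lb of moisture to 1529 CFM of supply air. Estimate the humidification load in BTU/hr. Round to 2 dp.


Q = 0.68 * 1529 * 7.9 = 8213.79 BTU/hr

8213.79 BTU/hr


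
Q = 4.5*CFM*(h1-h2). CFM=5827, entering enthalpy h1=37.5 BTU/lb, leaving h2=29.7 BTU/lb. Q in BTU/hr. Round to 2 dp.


Q = 4.5 * 5827 * (37.5 - 29.7) = 204527.70 BTU/hr

204527.70 BTU/hr


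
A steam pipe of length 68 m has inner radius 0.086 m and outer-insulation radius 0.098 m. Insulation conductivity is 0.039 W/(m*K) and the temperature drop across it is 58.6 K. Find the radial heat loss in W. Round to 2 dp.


Q = 2*pi*0.039*68*58.6/ln(0.098/0.086) = 7475.51 W

7475.51 W


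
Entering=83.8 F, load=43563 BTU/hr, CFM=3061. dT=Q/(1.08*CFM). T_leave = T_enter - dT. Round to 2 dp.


dT = 43563/(1.08*3061) = 13.1774
T_leave = 83.8 - 13.1774 = 70.62 F

70.62 F


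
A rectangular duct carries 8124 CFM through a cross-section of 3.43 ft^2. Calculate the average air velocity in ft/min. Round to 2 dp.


V = 8124 / 3.43 = 2368.51 ft/min

2368.51 ft/min


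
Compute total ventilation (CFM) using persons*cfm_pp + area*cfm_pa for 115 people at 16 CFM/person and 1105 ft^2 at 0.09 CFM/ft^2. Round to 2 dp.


Total = 115*16 + 1105*0.09 = 1939.45 CFM

1939.45 CFM


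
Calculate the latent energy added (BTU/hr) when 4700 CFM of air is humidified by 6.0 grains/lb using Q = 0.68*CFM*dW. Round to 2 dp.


Q = 0.68 * 4700 * 6.0 = 19176.00 BTU/hr

19176.00 BTU/hr


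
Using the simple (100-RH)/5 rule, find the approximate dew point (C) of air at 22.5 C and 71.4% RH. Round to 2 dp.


Td = 22.5 - (100-71.4)/5 = 16.78 C

16.78 C


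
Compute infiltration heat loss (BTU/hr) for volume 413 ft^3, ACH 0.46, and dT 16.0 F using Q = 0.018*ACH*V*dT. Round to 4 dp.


Q = 0.018 * 0.46 * 413 * 16.0 = 54.7142 BTU/hr

54.7142 BTU/hr


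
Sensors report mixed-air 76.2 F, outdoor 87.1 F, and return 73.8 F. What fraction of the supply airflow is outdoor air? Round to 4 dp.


frac = (76.2 - 73.8) / (87.1 - 73.8) = 0.1805

0.1805


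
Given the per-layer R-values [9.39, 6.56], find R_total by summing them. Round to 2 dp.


R_total = 9.39 + 6.56 = 15.95

15.95


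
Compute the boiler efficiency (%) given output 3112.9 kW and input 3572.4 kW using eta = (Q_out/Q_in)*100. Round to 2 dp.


eta = (3112.9/3572.4)*100 = 87.14 %

87.14 %


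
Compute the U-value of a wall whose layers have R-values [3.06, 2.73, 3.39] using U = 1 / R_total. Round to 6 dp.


R_total = 3.06 + 2.73 + 3.39 = 9.18
U = 1/9.18 = 0.108932

0.108932


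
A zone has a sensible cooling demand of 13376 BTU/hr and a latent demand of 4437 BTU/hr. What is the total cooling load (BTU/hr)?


Qt = 13376 + 4437 = 17813 BTU/hr

17813 BTU/hr


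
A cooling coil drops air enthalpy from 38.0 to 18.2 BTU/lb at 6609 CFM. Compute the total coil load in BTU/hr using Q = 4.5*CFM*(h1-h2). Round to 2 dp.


Q = 4.5 * 6609 * (38.0 - 18.2) = 588861.90 BTU/hr

588861.90 BTU/hr


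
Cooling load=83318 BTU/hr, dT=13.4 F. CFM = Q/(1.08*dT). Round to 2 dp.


CFM = 83318 / (1.08 * 13.4) = 5757.19

5757.19 CFM


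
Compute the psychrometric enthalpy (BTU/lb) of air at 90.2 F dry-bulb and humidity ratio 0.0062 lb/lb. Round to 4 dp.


h = 0.24*90.2 + 0.0062*(1061+0.444*90.2) = 28.4745 BTU/lb

28.4745 BTU/lb


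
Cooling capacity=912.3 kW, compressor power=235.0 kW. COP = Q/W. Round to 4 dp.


COP = 912.3 / 235.0 = 3.8821

3.8821


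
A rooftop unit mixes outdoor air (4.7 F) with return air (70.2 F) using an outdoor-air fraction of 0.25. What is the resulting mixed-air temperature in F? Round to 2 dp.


T_mix = 0.25*4.7 + 0.75*70.2 = 53.83 F

53.83 F


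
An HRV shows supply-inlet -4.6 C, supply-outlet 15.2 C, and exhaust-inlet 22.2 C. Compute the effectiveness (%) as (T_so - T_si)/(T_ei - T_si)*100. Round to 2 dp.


eff = (15.2-(-4.6))/(22.2-(-4.6))*100 = 73.88 %

73.88 %


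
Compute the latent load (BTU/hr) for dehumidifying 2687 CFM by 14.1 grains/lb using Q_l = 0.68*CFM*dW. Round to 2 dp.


Q = 0.68 * 2687 * 14.1 = 25762.96 BTU/hr

25762.96 BTU/hr


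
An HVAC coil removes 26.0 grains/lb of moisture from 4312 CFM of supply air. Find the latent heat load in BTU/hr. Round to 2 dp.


Q = 0.68 * 4312 * 26.0 = 76236.16 BTU/hr

76236.16 BTU/hr


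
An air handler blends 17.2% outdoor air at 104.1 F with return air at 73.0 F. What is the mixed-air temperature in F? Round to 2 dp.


T_mix = 73.0 + (17.2/100)*(104.1-73.0) = 78.35 F

78.35 F


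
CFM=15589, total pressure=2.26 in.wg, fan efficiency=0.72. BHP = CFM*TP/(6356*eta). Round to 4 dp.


BHP = 15589 * 2.26 / (6356 * 0.72) = 7.6986 hp

7.6986 hp


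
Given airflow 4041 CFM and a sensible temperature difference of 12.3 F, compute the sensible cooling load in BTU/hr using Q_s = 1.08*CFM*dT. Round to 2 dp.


Q = 1.08 * 4041 * 12.3 = 53680.64 BTU/hr

53680.64 BTU/hr


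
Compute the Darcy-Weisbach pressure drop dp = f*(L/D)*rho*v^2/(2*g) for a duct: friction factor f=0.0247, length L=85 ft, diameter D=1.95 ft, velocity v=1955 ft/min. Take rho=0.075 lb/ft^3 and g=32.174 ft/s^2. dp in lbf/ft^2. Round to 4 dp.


v_fps = 1955/60 = 32.5833 ft/s
dp = 0.0247*(85/1.95)*0.075*32.5833^2/(2*32.174) = 1.3323 lbf/ft^2

1.3323 lbf/ft^2


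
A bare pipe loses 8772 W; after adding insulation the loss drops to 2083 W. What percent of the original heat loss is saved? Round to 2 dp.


Savings = ((8772-2083)/8772)*100 = 76.25 %

76.25 %


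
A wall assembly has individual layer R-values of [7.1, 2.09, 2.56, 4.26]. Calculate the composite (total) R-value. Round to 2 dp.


R_total = 7.1 + 2.09 + 2.56 + 4.26 = 16.01

16.01


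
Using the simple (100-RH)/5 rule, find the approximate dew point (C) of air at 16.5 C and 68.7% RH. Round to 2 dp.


Td = 16.5 - (100-68.7)/5 = 10.24 C

10.24 C


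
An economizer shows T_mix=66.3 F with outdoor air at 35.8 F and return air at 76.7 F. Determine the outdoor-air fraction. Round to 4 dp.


frac = (66.3 - 76.7) / (35.8 - 76.7) = 0.2543

0.2543


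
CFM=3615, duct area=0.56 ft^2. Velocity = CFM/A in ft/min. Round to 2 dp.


V = 3615 / 0.56 = 6455.36 ft/min

6455.36 ft/min


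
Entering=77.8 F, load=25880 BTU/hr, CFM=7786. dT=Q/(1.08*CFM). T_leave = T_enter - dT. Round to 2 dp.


dT = 25880/(1.08*7786) = 3.0777
T_leave = 77.8 - 3.0777 = 74.72 F

74.72 F


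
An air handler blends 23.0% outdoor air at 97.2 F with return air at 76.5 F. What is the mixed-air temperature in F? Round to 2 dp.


T_mix = 76.5 + (23.0/100)*(97.2-76.5) = 81.26 F

81.26 F


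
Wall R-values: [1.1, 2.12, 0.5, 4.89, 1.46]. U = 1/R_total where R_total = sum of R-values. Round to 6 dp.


R_total = 1.1 + 2.12 + 0.5 + 4.89 + 1.46 = 10.07
U = 1/10.07 = 0.099305

0.099305


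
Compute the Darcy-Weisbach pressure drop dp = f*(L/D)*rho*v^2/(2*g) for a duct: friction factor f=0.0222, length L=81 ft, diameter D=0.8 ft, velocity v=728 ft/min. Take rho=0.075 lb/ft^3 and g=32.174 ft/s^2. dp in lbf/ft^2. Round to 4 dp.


v_fps = 728/60 = 12.1333 ft/s
dp = 0.0222*(81/0.8)*0.075*12.1333^2/(2*32.174) = 0.3857 lbf/ft^2

0.3857 lbf/ft^2


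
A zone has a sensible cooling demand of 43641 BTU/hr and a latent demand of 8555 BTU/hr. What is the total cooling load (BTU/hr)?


Qt = 43641 + 8555 = 52196 BTU/hr

52196 BTU/hr


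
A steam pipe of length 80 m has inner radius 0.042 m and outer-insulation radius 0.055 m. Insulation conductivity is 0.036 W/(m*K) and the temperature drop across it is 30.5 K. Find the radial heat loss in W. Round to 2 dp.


Q = 2*pi*0.036*80*30.5/ln(0.055/0.042) = 2046.68 W

2046.68 W


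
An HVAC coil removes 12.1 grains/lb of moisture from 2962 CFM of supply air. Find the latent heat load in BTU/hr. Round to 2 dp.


Q = 0.68 * 2962 * 12.1 = 24371.34 BTU/hr

24371.34 BTU/hr


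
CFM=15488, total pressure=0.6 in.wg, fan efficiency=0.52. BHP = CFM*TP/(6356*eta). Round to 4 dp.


BHP = 15488 * 0.6 / (6356 * 0.52) = 2.8116 hp

2.8116 hp


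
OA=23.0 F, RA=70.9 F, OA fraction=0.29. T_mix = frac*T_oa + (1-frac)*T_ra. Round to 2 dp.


T_mix = 0.29*23.0 + 0.71*70.9 = 57.01 F

57.01 F


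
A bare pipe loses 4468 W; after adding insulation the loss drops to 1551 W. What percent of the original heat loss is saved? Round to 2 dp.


Savings = ((4468-1551)/4468)*100 = 65.29 %

65.29 %


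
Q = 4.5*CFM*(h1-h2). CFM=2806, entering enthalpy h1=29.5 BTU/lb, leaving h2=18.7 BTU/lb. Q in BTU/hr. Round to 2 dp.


Q = 4.5 * 2806 * (29.5 - 18.7) = 136371.60 BTU/hr

136371.60 BTU/hr


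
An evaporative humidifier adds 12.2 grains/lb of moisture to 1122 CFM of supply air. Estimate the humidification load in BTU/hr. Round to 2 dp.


Q = 0.68 * 1122 * 12.2 = 9308.11 BTU/hr

9308.11 BTU/hr


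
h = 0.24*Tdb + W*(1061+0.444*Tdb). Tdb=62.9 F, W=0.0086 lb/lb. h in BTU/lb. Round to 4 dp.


h = 0.24*62.9 + 0.0086*(1061+0.444*62.9) = 24.4608 BTU/lb

24.4608 BTU/lb


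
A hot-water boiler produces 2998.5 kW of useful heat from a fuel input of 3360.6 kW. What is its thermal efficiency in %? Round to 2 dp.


eta = (2998.5/3360.6)*100 = 89.23 %

89.23 %


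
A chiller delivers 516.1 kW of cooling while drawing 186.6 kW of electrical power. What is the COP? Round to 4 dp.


COP = 516.1 / 186.6 = 2.7658

2.7658


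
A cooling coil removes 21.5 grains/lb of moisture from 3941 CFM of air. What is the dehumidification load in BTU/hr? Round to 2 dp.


Q = 0.68 * 3941 * 21.5 = 57617.42 BTU/hr

57617.42 BTU/hr


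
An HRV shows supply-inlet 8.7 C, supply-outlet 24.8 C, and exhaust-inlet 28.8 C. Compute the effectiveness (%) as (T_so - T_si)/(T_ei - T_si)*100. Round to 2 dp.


eff = (24.8-8.7)/(28.8-8.7)*100 = 80.10 %

80.10 %


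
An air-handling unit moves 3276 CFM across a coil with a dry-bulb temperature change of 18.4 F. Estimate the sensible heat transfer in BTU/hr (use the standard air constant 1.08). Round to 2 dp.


Q = 1.08 * 3276 * 18.4 = 65100.67 BTU/hr

65100.67 BTU/hr


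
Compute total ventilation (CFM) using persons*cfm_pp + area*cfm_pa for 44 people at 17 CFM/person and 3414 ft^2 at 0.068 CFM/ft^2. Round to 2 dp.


Total = 44*17 + 3414*0.068 = 980.15 CFM

980.15 CFM


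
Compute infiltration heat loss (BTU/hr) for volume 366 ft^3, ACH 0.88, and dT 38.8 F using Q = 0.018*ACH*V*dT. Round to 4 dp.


Q = 0.018 * 0.88 * 366 * 38.8 = 224.9407 BTU/hr

224.9407 BTU/hr


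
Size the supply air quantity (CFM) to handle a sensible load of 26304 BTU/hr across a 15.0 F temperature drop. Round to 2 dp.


CFM = 26304 / (1.08 * 15.0) = 1623.70

1623.70 CFM


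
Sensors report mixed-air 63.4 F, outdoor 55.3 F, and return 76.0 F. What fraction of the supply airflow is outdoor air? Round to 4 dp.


frac = (63.4 - 76.0) / (55.3 - 76.0) = 0.6087

0.6087


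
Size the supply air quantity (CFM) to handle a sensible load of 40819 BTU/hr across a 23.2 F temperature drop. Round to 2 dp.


CFM = 40819 / (1.08 * 23.2) = 1629.11

1629.11 CFM


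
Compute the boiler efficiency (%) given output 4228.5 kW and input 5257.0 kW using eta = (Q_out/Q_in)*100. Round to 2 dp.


eta = (4228.5/5257.0)*100 = 80.44 %

80.44 %


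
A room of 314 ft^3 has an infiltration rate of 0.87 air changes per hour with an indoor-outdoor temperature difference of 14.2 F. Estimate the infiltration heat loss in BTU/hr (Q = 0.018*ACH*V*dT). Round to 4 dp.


Q = 0.018 * 0.87 * 314 * 14.2 = 69.8248 BTU/hr

69.8248 BTU/hr


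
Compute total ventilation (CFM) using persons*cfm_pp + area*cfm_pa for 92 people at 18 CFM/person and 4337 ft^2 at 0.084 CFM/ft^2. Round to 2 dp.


Total = 92*18 + 4337*0.084 = 2020.31 CFM

2020.31 CFM


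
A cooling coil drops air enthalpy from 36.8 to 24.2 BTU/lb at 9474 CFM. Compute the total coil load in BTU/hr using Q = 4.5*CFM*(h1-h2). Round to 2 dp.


Q = 4.5 * 9474 * (36.8 - 24.2) = 537175.80 BTU/hr

537175.80 BTU/hr


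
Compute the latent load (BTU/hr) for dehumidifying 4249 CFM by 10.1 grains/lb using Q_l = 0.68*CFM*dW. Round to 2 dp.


Q = 0.68 * 4249 * 10.1 = 29182.13 BTU/hr

29182.13 BTU/hr


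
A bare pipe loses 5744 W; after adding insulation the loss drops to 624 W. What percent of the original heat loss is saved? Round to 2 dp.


Savings = ((5744-624)/5744)*100 = 89.14 %

89.14 %


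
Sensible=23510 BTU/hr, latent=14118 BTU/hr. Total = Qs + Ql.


Qt = 23510 + 14118 = 37628 BTU/hr

37628 BTU/hr


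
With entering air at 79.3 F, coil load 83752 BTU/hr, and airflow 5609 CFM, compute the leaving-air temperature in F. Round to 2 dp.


dT = 83752/(1.08*5609) = 13.8257
T_leave = 79.3 - 13.8257 = 65.47 F

65.47 F


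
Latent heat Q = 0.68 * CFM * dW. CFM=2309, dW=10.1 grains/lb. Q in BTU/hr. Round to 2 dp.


Q = 0.68 * 2309 * 10.1 = 15858.21 BTU/hr

15858.21 BTU/hr


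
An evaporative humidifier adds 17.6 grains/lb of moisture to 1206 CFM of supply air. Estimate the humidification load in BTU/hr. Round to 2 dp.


Q = 0.68 * 1206 * 17.6 = 14433.41 BTU/hr

14433.41 BTU/hr


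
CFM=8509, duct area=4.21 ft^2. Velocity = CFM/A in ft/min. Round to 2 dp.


V = 8509 / 4.21 = 2021.14 ft/min

2021.14 ft/min


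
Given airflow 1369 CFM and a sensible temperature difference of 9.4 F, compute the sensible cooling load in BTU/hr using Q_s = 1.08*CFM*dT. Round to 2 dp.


Q = 1.08 * 1369 * 9.4 = 13898.09 BTU/hr

13898.09 BTU/hr


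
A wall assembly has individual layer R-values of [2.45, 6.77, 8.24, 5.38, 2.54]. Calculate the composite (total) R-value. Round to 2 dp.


R_total = 2.45 + 6.77 + 8.24 + 5.38 + 2.54 = 25.38

25.38
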